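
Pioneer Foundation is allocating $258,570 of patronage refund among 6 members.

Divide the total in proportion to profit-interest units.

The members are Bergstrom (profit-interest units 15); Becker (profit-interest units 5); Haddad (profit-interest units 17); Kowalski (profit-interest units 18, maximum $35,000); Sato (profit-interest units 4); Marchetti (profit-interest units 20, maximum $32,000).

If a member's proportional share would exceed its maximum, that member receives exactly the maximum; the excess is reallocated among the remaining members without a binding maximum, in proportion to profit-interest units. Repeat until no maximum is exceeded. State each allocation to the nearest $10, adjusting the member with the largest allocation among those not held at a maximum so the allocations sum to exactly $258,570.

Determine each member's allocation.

Bergstrom: $70,090 | Becker: $23,360 | Haddad: $79,430 | Kowalski: $35,000 | Sato: $18,690 | Marchetti: $32,000

Profit-interest units total: 79.
Unconstrained shares: Bergstrom 49,095.57; Becker 16,365.19; Haddad 55,641.65; Kowalski 58,914.68; Sato 13,092.15; Marchetti 65,460.76.
Cap binds for Kowalski ($35,000), Marchetti ($32,000); balance $191,570 reallocated over remaining profit-interest units 41.
Remaining shares: Bergstrom 70,086.59 → $70,090; Becker 23,362.20 → $23,360; Haddad 79,431.46 → $79,430; Sato 18,689.76 → $18,690.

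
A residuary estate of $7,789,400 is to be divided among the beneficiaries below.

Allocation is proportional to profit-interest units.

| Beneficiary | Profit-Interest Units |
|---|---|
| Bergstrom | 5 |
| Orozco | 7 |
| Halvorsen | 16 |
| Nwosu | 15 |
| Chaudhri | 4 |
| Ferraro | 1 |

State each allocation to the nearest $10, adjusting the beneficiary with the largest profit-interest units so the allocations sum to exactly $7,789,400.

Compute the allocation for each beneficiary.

Bergstrom: $811,400 | Orozco: $1,135,950 | Halvorsen: $2,596,460 | Nwosu: $2,434,190 | Chaudhri: $649,120 | Ferraro: $162,280

Profit-interest units total: 48.
Proportional shares: Bergstrom 5/48 × $7,789,400 = 811,395.83; Orozco 7/48 × $7,789,400 = 1,135,954.17; Halvorsen 16/48 × $7,789,400 = 2,596,466.67; Nwosu 15/48 × $7,789,400 = 2,434,187.50; Chaudhri 4/48 × $7,789,400 = 649,116.67; Ferraro 1/48 × $7,789,400 = 162,279.17.
Rounded to nearest $10: Bergstrom $811,400; Orozco $1,135,950; Halvorsen $2,596,470; Nwosu $2,434,190; Chaudhri $649,120; Ferraro $162,280. Sum = $7,789,410.
Difference $7,789,400 − $7,789,410 = −$10 applied to largest profit-interest units (Halvorsen): Halvorsen becomes $2,596,460.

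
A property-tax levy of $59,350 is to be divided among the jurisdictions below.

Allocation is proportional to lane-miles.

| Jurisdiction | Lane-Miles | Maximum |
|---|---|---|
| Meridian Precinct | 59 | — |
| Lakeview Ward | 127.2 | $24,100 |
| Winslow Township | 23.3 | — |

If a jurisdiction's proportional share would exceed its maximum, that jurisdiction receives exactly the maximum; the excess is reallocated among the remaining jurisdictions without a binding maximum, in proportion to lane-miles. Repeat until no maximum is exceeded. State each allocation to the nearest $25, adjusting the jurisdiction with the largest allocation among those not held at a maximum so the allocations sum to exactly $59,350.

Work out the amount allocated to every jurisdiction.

Meridian Precinct: $25,275 | Lakeview Ward: $24,100 | Winslow Township: $9,975

Combined lane-miles = 209.5.
Pro-rata shares before constraints: Meridian Precinct 16,714.32; Lakeview Ward 36,034.94; Winslow Township 6,600.74.
Capped: Lakeview Ward ($24,100); residual $35,250 reallocated over remaining lane-miles 82.3.
Remaining shares: Meridian Precinct 25,270.35 → $25,275; Winslow Township 9,979.65 → $9,975.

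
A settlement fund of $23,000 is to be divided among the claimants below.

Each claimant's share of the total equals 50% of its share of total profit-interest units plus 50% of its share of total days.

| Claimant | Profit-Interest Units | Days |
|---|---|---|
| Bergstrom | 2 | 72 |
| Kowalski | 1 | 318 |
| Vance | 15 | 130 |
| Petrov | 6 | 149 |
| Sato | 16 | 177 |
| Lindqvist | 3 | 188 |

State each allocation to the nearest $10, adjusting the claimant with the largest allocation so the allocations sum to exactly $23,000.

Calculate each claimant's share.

Profit-interest units total 43; days total 1,034.
Combined weights (50% profit-interest units + 50% days): Bergstrom 0.0581; Kowalski 0.1654; Vance 0.2373; Petrov 0.1418; Sato 0.2716; Lindqvist 0.1258.
Unrounded shares: Bergstrom 1,335.66; Kowalski 3,804.19; Vance 5,457.47; Petrov 3,261.81; Sato 6,247.64; Lindqvist 2,893.23.
Rounded to nearest $10: Bergstrom $1,340; Kowalski $3,800; Vance $5,460; Petrov $3,260; Sato $6,250; Lindqvist $2,890. Sum = $23,000.
Sum already equals the total — no adjustment.

Bergstrom: $1,340 · Kowalski: $3,800 · Vance: $5,460 · Petrov: $3,260 · Sato: $6,250 · Lindqvist: $2,890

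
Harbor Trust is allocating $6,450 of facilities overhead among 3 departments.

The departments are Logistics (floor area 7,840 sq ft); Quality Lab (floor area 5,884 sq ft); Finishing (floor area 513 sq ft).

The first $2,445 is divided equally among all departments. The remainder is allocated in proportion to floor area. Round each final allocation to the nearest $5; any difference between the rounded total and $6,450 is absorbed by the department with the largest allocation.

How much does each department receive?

First tranche $2,445 split equally: $815 each.
Remainder $4,005 by floor area (total 14,237): Logistics 2,205.46 → $2,205; Quality Lab 1,655.22 → $1,655; Finishing 144.31 → $145.
Totals: Logistics $815 + $2,205 = $3,020; Quality Lab $815 + $1,655 = $2,470; Finishing $815 + $145 = $960.

Logistics: $3,020 | Quality Lab: $2,470 | Finishing: $960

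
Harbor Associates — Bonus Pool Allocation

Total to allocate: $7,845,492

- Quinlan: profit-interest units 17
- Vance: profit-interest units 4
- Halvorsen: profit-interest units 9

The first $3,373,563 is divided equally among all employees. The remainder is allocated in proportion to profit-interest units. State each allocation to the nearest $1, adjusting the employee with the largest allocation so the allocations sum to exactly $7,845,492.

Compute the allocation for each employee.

Equal tier: $3,373,563 ÷ 3 = $1,124,521 apiece.
Remainder $4,471,929 by profit-interest units (total 30): Quinlan 2,534,093.10 → $2,534,093; Vance 596,257.20 → $596,257; Halvorsen 1,341,578.70 → $1,341,579.
Totals: Quinlan $1,124,521 + $2,534,093 = $3,658,614; Vance $1,124,521 + $596,257 = $1,720,778; Halvorsen $1,124,521 + $1,341,579 = $2,466,100.

Quinlan: $3,658,614 · Vance: $1,720,778 · Halvorsen: $2,466,100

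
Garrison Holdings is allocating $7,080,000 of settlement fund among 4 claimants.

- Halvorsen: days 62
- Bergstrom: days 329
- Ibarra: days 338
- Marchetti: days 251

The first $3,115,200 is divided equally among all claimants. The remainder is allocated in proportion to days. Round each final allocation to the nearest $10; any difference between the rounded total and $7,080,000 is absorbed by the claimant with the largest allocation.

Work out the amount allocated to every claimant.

First tranche $3,115,200 split equally: $778,800 each.
Remainder $3,964,800 by days (total 980): Halvorsen 250,834.29 → $250,830; Bergstrom 1,331,040.00 → $1,331,040; Ibarra 1,367,451.43 → $1,367,450; Marchetti 1,015,474.29 → $1,015,470.
Rounding difference +$10 on remainder applied to Ibarra.
Totals: Halvorsen $778,800 + $250,830 = $1,029,630; Bergstrom $778,800 + $1,331,040 = $2,109,840; Ibarra $778,800 + $1,367,460 = $2,146,260; Marchetti $778,800 + $1,015,470 = $1,794,270.

Halvorsen: $1,029,630 | Bergstrom: $2,109,840 | Ibarra: $2,146,260 | Marchetti: $1,794,270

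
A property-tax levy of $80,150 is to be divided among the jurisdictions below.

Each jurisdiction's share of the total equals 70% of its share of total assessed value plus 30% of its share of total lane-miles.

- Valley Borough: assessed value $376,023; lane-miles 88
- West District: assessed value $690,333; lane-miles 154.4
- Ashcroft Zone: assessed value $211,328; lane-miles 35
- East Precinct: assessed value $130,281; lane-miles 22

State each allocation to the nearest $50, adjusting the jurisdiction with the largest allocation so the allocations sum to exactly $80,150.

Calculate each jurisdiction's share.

Assessed value total 1,407,965; lane-miles total 299.4.
Combined weights (70% assessed value + 30% lane-miles): Valley Borough 0.2751; West District 0.4979; Ashcroft Zone 0.1401; East Precinct 0.0868.
Pro-rata amounts: Valley Borough 22,051.21; West District 39,908.55; Ashcroft Zone 11,231.93; East Precinct 6,958.31.
After rounding ($50): Valley Borough $22,050; West District $39,900; Ashcroft Zone $11,250; East Precinct $6,950. Sum = $80,150.
Rounded total matches; no reconciliation needed.

Valley Borough: $22,050 · West District: $39,900 · Ashcroft Zone: $11,250 · East Precinct: $6,950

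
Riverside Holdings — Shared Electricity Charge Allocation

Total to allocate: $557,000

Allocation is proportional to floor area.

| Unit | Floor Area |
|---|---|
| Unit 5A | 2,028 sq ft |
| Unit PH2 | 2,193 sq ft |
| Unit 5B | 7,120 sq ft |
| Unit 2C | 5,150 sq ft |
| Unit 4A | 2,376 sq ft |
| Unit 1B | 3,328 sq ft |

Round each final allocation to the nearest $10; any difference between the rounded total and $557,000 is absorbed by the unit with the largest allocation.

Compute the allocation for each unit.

Combined floor area = 22,195.
Proportional shares: Unit 5A 2,028/22,195 × $557,000 = 50,894.17; Unit PH2 2,193/22,195 × $557,000 = 55,034.96; Unit 5B 7,120/22,195 × $557,000 = 178,681.69; Unit 2C 5,150/22,195 × $557,000 = 129,243.07; Unit 4A 2,376/22,195 × $557,000 = 59,627.48; Unit 1B 3,328/22,195 × $557,000 = 83,518.63.
After rounding ($10): Unit 5A $50,890; Unit PH2 $55,030; Unit 5B $178,680; Unit 2C $129,240; Unit 4A $59,630; Unit 1B $83,520. Sum = $556,990.
Difference $557,000 − $556,990 = +$10 applied to largest allocation (Unit 5B): Unit 5B becomes $178,690.

Unit 5A: $50,890 | Unit PH2: $55,030 | Unit 5B: $178,690 | Unit 2C: $129,240 | Unit 4A: $59,630 | Unit 1B: $83,520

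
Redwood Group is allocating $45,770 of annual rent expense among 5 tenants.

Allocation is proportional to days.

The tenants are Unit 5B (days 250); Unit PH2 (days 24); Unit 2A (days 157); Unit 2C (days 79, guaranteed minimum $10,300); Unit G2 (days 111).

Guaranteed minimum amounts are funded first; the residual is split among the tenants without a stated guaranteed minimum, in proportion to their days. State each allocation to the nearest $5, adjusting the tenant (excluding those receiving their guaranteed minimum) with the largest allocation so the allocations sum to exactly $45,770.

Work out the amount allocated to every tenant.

Unit 5B: $16,360 · Unit PH2: $1,570 · Unit 2A: $10,275 · Unit 2C: $10,300 · Unit G2: $7,265

Minimums first: Unit 2C $10,300. Remaining pool $35,470.
Remaining pool split over remaining days 542: Unit 5B 16,360.70 → $16,360; Unit PH2 1,570.63 → $1,570; Unit 2A 10,274.52 → $10,275; Unit G2 7,264.15 → $7,265.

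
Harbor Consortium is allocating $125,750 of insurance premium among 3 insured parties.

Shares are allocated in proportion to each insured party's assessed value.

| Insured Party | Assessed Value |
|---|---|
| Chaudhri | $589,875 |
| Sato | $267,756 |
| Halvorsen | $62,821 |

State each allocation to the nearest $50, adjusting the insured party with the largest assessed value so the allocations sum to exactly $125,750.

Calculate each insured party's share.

Total assessed value = 920,452.
Proportional shares: Chaudhri 589,875/920,452 × $125,750 = 80,587.34; Sato 267,756/920,452 × $125,750 = 36,580.20; Halvorsen 62,821/920,452 × $125,750 = 8,582.46.
Rounded to nearest $50: Chaudhri $80,600; Sato $36,600; Halvorsen $8,600. Sum = $125,800.
Difference $125,750 − $125,800 = −$50 applied to largest assessed value (Chaudhri): Chaudhri becomes $80,550.

Chaudhri: $80,550 · Sato: $36,600 · Halvorsen: $8,600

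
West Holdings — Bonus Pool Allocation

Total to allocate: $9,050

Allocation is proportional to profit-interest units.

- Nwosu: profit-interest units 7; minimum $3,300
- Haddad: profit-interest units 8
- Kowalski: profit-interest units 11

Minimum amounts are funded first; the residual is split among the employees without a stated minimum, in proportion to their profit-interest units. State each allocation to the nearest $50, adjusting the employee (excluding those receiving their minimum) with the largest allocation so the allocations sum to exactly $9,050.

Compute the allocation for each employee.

Fund the minimums — Nwosu $3,300. Remaining pool $5,750.
Remaining pool split over remaining profit-interest units 19: Haddad 2,421.05 → $2,400; Kowalski 3,328.95 → $3,350.

Nwosu: $3,300; Haddad: $2,400; Kowalski: $3,350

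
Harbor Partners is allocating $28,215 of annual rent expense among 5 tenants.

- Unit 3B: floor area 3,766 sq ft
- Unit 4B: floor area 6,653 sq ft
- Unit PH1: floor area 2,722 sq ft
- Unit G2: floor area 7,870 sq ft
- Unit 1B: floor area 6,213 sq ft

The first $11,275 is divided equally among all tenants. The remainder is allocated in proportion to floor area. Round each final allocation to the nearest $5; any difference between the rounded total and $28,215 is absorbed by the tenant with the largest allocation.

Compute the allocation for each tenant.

Unit 3B: $4,600; Unit 4B: $6,395; Unit PH1: $3,950; Unit G2: $7,150; Unit 1B: $6,120

Equal tier: $11,275 ÷ 5 = $2,255 apiece.
Remainder $16,940 by floor area (total 27,224): Unit 3B 2,343.37 → $2,345; Unit 4B 4,139.80 → $4,140; Unit PH1 1,693.75 → $1,695; Unit G2 4,897.07 → $4,895; Unit 1B 3,866.01 → $3,865.
Totals: Unit 3B $2,255 + $2,345 = $4,600; Unit 4B $2,255 + $4,140 = $6,395; Unit PH1 $2,255 + $1,695 = $3,950; Unit G2 $2,255 + $4,895 = $7,150; Unit 1B $2,255 + $3,865 = $6,120.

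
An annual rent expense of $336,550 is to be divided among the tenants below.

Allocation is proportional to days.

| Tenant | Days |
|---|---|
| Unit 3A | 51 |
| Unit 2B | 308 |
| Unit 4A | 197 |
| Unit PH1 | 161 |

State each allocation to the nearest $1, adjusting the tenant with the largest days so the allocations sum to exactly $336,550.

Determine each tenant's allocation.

Unit 3A: $23,939 · Unit 2B: $144,571 · Unit 4A: $92,469 · Unit PH1: $75,571

Total days = 51 + 308 + 197 + 161 = 717.
Unrounded shares: Unit 3A 23,938.70; Unit 2B 144,570.99; Unit 4A 92,469.11; Unit PH1 75,571.20.
At nearest $1: Unit 3A $23,939; Unit 2B $144,571; Unit 4A $92,469; Unit PH1 $75,571. Sum = $336,550.
Sum already equals the total — no adjustment.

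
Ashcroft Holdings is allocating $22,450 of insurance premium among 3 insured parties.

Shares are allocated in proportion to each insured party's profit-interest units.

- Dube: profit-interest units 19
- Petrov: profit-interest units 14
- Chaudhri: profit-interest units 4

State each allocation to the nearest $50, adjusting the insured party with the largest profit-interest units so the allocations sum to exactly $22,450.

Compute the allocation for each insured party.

Profit-interest units total: 19 + 14 + 4 = 37.
Raw shares: Dube 11,528.38; Petrov 8,494.59; Chaudhri 2,427.03.
After rounding ($50): Dube $11,550; Petrov $8,500; Chaudhri $2,450. Sum = $22,500.
Difference $22,450 − $22,500 = −$50 applied to largest profit-interest units (Dube): Dube becomes $11,500.

Dube: $11,500 | Petrov: $8,500 | Chaudhri: $2,450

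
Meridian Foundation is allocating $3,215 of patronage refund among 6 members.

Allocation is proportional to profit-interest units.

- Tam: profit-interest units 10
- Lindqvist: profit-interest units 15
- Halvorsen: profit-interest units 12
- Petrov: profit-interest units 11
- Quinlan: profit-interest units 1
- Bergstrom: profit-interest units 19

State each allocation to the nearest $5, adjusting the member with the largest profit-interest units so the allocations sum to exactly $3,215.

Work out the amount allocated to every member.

Tam: $475; Lindqvist: $710; Halvorsen: $565; Petrov: $520; Quinlan: $45; Bergstrom: $900

Total profit-interest units = 10 + 15 + 12 + 11 + 1 + 19 = 68.
Unrounded shares: Tam 472.79; Lindqvist 709.19; Halvorsen 567.35; Petrov 520.07; Quinlan 47.28; Bergstrom 898.31.
At nearest $5: Tam $475; Lindqvist $710; Halvorsen $565; Petrov $520; Quinlan $45; Bergstrom $900. Sum = $3,215.
Rounded total matches; no reconciliation needed.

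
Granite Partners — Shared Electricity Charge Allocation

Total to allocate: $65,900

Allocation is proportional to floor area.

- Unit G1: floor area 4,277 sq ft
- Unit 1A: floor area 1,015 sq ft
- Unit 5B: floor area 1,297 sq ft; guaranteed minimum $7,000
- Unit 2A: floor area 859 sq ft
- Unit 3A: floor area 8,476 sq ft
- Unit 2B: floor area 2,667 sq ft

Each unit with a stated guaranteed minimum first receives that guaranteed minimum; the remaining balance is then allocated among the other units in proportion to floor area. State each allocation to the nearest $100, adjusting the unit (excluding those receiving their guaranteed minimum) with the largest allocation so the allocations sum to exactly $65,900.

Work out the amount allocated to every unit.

Unit G1: $14,600 · Unit 1A: $3,500 · Unit 5B: $7,000 · Unit 2A: $2,900 · Unit 3A: $28,800 · Unit 2B: $9,100

Fund the minimums — Unit 5B $7,000. Remaining pool $58,900.
Remaining pool split over remaining floor area 17,294: Unit G1 14,566.63 → $14,600; Unit 1A 3,456.89 → $3,500; Unit 2A 2,925.59 → $2,900; Unit 3A 28,867.61 → $28,900; Unit 2B 9,083.28 → $9,100.
Rounding difference −$100 applied to Unit 3A → $28,800.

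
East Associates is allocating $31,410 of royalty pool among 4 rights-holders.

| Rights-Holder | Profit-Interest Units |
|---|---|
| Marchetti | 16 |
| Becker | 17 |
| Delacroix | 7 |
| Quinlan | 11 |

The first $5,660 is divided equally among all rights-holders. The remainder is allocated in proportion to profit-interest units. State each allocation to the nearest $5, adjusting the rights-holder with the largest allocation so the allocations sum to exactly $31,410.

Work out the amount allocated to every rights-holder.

Equal tier: $5,660 ÷ 4 = $1,415 apiece.
Remainder $25,750 by profit-interest units (total 51): Marchetti 8,078.43 → $8,080; Becker 8,583.33 → $8,585; Delacroix 3,534.31 → $3,535; Quinlan 5,553.92 → $5,555.
Rounding difference −$5 on remainder applied to Becker.
Totals: Marchetti $1,415 + $8,080 = $9,495; Becker $1,415 + $8,580 = $9,995; Delacroix $1,415 + $3,535 = $4,950; Quinlan $1,415 + $5,555 = $6,970.

Marchetti: $9,495; Becker: $9,995; Delacroix: $4,950; Quinlan: $6,970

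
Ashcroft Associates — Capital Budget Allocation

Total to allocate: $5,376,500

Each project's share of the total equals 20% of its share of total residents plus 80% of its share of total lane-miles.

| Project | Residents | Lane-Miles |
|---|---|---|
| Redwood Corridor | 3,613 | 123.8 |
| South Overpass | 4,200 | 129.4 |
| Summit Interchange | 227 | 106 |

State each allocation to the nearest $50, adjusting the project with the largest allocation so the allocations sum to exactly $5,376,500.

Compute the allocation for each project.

Redwood Corridor: $1,965,650 | South Overpass: $2,111,200 | Summit Interchange: $1,299,650

Totals — residents 8,040, lane-miles 359.2.
Composite weights (20% residents + 80% lane-miles): Redwood Corridor 0.3656; South Overpass 0.3927; Summit Interchange 0.2417.
Unrounded shares: Redwood Corridor 1,965,645.46; South Overpass 2,111,209.63; Summit Interchange 1,299,644.92.
Rounded to nearest $50: Redwood Corridor $1,965,650; South Overpass $2,111,200; Summit Interchange $1,299,650. Sum = $5,376,500.
Sum already equals the total — no adjustment.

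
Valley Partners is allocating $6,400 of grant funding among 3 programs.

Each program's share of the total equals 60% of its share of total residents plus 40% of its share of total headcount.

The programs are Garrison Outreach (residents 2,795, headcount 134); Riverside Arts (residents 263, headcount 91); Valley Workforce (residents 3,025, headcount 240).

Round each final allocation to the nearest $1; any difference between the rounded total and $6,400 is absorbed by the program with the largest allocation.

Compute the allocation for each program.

Garrison Outreach: $2,502 · Riverside Arts: $667 · Valley Workforce: $3,231

Residents total 6,083; headcount total 465.
Blended shares (60% residents + 40% headcount): Garrison Outreach 0.3910; Riverside Arts 0.1042; Valley Workforce 0.5048.
Pro-rata amounts: Garrison Outreach 2,502.11; Riverside Arts 667.01; Valley Workforce 3,230.87.
At nearest $1: Garrison Outreach $2,502; Riverside Arts $667; Valley Workforce $3,231. Sum = $6,400.
No rounding difference to absorb.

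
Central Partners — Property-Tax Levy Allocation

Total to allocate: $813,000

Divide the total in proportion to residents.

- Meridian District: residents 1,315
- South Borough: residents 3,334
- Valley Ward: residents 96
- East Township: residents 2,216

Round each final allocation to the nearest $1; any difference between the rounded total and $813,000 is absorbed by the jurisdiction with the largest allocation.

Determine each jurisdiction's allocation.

Meridian District: $153,584 · South Borough: $389,389 · Valley Ward: $11,212 · East Township: $258,815

Sum of residents: 6,961.
Unrounded shares: Meridian District 1,315/6,961 × $813,000 = 153,583.54; South Borough 3,334/6,961 × $813,000 = 389,389.74; Valley Ward 96/6,961 × $813,000 = 11,212.18; East Township 2,216/6,961 × $813,000 = 258,814.54.
After rounding ($1): Meridian District $153,584; South Borough $389,390; Valley Ward $11,212; East Township $258,815. Sum = $813,001.
Difference $813,000 − $813,001 = −$1 applied to largest allocation (South Borough): South Borough becomes $389,389.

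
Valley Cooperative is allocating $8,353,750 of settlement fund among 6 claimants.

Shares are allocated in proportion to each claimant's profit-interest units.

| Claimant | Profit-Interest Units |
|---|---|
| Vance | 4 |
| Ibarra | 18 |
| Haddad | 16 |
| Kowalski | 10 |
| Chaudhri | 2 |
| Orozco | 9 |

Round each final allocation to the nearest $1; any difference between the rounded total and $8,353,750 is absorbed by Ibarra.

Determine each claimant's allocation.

Vance: $566,356 | Ibarra: $2,548,601 | Haddad: $2,265,424 | Kowalski: $1,415,890 | Chaudhri: $283,178 | Orozco: $1,274,301

Combined profit-interest units = 59.
Unrounded shares: Vance 4/59 × $8,353,750 = 566,355.93; Ibarra 18/59 × $8,353,750 = 2,548,601.69; Haddad 16/59 × $8,353,750 = 2,265,423.73; Kowalski 10/59 × $8,353,750 = 1,415,889.83; Chaudhri 2/59 × $8,353,750 = 283,177.97; Orozco 9/59 × $8,353,750 = 1,274,300.85.
Rounded to nearest $1: Vance $566,356; Ibarra $2,548,602; Haddad $2,265,424; Kowalski $1,415,890; Chaudhri $283,178; Orozco $1,274,301. Sum = $8,353,751.
Difference $8,353,750 − $8,353,751 = −$1 applied to Ibarra: Ibarra becomes $2,548,601.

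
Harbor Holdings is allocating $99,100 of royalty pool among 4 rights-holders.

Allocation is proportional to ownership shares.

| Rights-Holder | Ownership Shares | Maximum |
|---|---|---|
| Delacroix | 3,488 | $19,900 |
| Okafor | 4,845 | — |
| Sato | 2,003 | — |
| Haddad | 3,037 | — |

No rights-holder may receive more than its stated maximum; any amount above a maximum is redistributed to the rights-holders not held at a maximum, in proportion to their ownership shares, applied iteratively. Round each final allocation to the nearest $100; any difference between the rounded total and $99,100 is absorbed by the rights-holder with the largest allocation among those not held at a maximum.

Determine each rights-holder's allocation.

Ownership shares total: 13,373.
Unconstrained shares: Delacroix 25,847.66; Okafor 35,903.65; Sato 14,843.14; Haddad 22,505.55.
Held at cap: Delacroix ($19,900); residual $79,200 reallocated over remaining ownership shares 9,885.
Redistributed shares: Okafor 38,818.82 → $38,800; Sato 16,048.32 → $16,000; Haddad 24,332.87 → $24,300.
Rounding difference +$100 applied to Okafor → $38,900.

Delacroix: $19,900; Okafor: $38,900; Sato: $16,000; Haddad: $24,300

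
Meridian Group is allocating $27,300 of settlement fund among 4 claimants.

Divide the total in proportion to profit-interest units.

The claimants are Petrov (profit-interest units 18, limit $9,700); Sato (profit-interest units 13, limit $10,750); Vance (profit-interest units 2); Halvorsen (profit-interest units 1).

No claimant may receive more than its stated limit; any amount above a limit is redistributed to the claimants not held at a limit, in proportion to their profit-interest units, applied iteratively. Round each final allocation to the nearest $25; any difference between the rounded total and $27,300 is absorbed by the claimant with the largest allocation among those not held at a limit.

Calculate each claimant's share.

Sum of profit-interest units: 34.
Pro-rata shares before constraints: Petrov 14,452.94; Sato 10,438.24; Vance 1,605.88; Halvorsen 802.94.
Held at cap: Petrov ($9,700); residual $17,600 reallocated over remaining profit-interest units 16.
Held at cap: Sato ($10,750); residual $6,850 reallocated over remaining profit-interest units 3.
Remaining shares: Vance 4,566.67 → $4,575; Halvorsen 2,283.33 → $2,275.

Petrov: $9,700; Sato: $10,750; Vance: $4,575; Halvorsen: $2,275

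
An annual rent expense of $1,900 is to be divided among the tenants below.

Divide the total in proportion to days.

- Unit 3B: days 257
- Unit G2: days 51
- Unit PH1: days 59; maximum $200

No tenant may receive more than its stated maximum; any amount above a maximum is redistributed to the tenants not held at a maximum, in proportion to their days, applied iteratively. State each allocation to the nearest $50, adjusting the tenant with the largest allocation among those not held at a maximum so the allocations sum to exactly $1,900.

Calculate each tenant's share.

Combined days = 367.
Proportional shares (ignoring caps): Unit 3B 1,330.52; Unit G2 264.03; Unit PH1 305.45.
Capped: Unit PH1 ($200); residual $1,700 reallocated over remaining days 308.
Shares after redistribution: Unit 3B 1,418.51 → $1,400; Unit G2 281.49 → $300.

Unit 3B: $1,400; Unit G2: $300; Unit PH1: $200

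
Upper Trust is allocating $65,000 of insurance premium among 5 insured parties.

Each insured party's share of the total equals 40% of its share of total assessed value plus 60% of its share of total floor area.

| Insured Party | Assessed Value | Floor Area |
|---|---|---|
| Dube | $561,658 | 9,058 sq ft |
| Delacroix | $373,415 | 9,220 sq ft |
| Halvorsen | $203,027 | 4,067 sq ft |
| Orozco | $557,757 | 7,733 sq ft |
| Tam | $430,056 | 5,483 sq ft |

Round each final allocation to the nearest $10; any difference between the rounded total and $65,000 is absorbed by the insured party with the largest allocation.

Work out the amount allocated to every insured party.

Totals — assessed value 2,125,913, floor area 35,561.
Blended shares (40% assessed value + 60% floor area): Dube 0.2585; Delacroix 0.2258; Halvorsen 0.1068; Orozco 0.2354; Tam 0.1734.
Unrounded shares: Dube 16,803.07; Delacroix 14,678.52; Halvorsen 6,943.34; Orozco 15,302.23; Tam 11,272.85.
Rounded to nearest $10: Dube $16,800; Delacroix $14,680; Halvorsen $6,940; Orozco $15,300; Tam $11,270. Sum = $64,990.
Difference $65,000 − $64,990 = +$10 applied to largest allocation (Dube): Dube becomes $16,810.

Dube: $16,810 | Delacroix: $14,680 | Halvorsen: $6,940 | Orozco: $15,300 | Tam: $11,270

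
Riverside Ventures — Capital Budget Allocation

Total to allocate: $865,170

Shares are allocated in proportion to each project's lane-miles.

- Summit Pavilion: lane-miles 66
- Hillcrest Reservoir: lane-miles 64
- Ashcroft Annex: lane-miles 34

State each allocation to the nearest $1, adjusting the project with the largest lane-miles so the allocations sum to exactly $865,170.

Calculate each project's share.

Combined lane-miles = 66 + 64 + 34 = 164.
Raw shares: Summit Pavilion 348,178.17; Hillcrest Reservoir 337,627.32; Ashcroft Annex 179,364.51.
Rounded to nearest $1: Summit Pavilion $348,178; Hillcrest Reservoir $337,627; Ashcroft Annex $179,365. Sum = $865,170.
No rounding difference to absorb.

Summit Pavilion: $348,178 | Hillcrest Reservoir: $337,627 | Ashcroft Annex: $179,365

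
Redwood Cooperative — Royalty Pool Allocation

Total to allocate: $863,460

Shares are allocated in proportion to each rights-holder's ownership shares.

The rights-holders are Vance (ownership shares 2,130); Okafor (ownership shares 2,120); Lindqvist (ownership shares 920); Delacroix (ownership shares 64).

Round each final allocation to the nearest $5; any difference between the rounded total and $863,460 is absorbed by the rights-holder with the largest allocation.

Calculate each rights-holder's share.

Combined ownership shares = 5,234.
Pro-rata amounts: Vance 2,130/5,234 × $863,460 = 351,388.96; Okafor 2,120/5,234 × $863,460 = 349,739.24; Lindqvist 920/5,234 × $863,460 = 151,773.63; Delacroix 64/5,234 × $863,460 = 10,558.17.
Rounded to nearest $5: Vance $351,390; Okafor $349,740; Lindqvist $151,775; Delacroix $10,560. Sum = $863,465.
Difference $863,460 − $863,465 = −$5 applied to largest allocation (Vance): Vance becomes $351,385.

Vance: $351,385 · Okafor: $349,740 · Lindqvist: $151,775 · Delacroix: $10,560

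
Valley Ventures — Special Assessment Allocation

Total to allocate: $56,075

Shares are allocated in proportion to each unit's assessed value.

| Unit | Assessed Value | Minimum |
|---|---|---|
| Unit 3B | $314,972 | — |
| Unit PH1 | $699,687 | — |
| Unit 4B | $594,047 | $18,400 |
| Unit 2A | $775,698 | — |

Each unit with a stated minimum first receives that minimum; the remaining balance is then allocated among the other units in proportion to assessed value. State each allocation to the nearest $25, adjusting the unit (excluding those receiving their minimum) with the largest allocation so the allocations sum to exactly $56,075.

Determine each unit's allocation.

Unit 3B: $6,625; Unit PH1: $14,725; Unit 4B: $18,400; Unit 2A: $16,325

Guaranteed amounts: Unit 4B $18,400. Remaining pool $37,675.
Remaining pool split over remaining assessed value 1,790,357: Unit 3B 6,628.05 → $6,625; Unit PH1 14,723.72 → $14,725; Unit 2A 16,323.24 → $16,325.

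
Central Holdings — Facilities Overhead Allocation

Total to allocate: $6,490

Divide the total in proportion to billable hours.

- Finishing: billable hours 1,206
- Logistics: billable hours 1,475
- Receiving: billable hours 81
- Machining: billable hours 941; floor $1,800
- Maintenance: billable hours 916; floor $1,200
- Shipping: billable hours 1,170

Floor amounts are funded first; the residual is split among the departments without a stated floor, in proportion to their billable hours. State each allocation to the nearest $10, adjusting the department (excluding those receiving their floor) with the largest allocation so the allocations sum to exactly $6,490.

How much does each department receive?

Minimums first: Machining $1,800; Maintenance $1,200. Residual $3,490.
Residual split over remaining billable hours 3,932: Finishing 1,070.43 → $1,070; Logistics 1,309.19 → $1,310; Receiving 71.89 → $70; Shipping 1,038.48 → $1,040.

Finishing: $1,070 · Logistics: $1,310 · Receiving: $70 · Machining: $1,800 · Maintenance: $1,200 · Shipping: $1,040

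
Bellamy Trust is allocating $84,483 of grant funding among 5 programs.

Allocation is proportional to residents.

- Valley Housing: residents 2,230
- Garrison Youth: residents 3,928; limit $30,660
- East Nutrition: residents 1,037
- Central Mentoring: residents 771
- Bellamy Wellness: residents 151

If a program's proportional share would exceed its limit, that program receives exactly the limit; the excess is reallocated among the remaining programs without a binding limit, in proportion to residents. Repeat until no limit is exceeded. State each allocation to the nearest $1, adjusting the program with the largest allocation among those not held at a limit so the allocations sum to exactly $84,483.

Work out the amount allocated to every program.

Valley Housing: $28,653 · Garrison Youth: $30,660 · East Nutrition: $13,324 · Central Mentoring: $9,906 · Bellamy Wellness: $1,940

Residents total: 8,117.
Unconstrained shares: Valley Housing 23,210.19; Garrison Youth 40,883.24; East Nutrition 10,793.26; Central Mentoring 8,024.69; Bellamy Wellness 1,571.63.
Capped: Garrison Youth ($30,660); balance $53,823 reallocated over remaining residents 4,189.
Redistributed shares: Valley Housing 28,652.49 → $28,652; East Nutrition 13,324.05 → $13,324; Central Mentoring 9,906.31 → $9,906; Bellamy Wellness 1,940.15 → $1,940.
Rounding difference +$1 applied to Valley Housing → $28,653.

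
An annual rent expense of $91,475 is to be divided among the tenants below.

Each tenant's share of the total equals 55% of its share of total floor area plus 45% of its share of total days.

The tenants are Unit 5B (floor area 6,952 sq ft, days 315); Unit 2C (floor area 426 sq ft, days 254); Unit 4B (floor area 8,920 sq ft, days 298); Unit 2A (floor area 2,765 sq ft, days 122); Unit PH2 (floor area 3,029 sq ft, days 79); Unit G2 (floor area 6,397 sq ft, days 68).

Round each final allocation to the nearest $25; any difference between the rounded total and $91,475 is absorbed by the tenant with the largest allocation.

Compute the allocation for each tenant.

Totals — floor area 28,489, days 1,136.
Composite weights (55% floor area + 45% days): Unit 5B 0.2590; Unit 2C 0.1088; Unit 4B 0.2903; Unit 2A 0.1017; Unit PH2 0.0898; Unit G2 0.1504.
Raw shares: Unit 5B 23,691.40; Unit 2C 9,956.18; Unit 4B 26,550.86; Unit 2A 9,303.71; Unit PH2 8,211.80; Unit G2 13,761.06.
At nearest $25: Unit 5B $23,700; Unit 2C $9,950; Unit 4B $26,550; Unit 2A $9,300; Unit PH2 $8,200; Unit G2 $13,750. Sum = $91,450.
Difference $91,475 − $91,450 = +$25 applied to largest allocation (Unit 4B): Unit 4B becomes $26,575.

Unit 5B: $23,700 · Unit 2C: $9,950 · Unit 4B: $26,575 · Unit 2A: $9,300 · Unit PH2: $8,200 · Unit G2: $13,750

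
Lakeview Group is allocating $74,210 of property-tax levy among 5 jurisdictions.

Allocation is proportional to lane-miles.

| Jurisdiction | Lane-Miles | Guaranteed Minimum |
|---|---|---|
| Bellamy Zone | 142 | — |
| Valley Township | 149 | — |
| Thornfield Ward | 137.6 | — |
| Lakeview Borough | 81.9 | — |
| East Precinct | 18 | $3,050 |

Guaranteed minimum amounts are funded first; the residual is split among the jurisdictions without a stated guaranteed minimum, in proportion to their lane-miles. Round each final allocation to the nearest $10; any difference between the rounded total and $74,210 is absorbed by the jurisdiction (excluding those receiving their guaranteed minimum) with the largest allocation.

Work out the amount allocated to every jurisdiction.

Fund the minimums — East Precinct $3,050. Balance $71,160.
Balance split over remaining lane-miles 510.5: Bellamy Zone 19,793.77 → $19,790; Valley Township 20,769.52 → $20,770; Thornfield Ward 19,180.44 → $19,180; Lakeview Borough 11,416.27 → $11,420.

Bellamy Zone: $19,790 | Valley Township: $20,770 | Thornfield Ward: $19,180 | Lakeview Borough: $11,420 | East Precinct: $3,050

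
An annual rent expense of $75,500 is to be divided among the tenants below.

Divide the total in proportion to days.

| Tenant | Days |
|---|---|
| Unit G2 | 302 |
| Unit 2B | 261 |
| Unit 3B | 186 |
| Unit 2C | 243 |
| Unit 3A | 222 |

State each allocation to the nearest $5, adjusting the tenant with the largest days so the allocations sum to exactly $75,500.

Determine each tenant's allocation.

Unit G2: $18,785 · Unit 2B: $16,230 · Unit 3B: $11,570 · Unit 2C: $15,110 · Unit 3A: $13,805

Sum of days: 1,214.
Raw shares: Unit G2 302/1,214 × $75,500 = 18,781.71; Unit 2B 261/1,214 × $75,500 = 16,231.88; Unit 3B 186/1,214 × $75,500 = 11,567.55; Unit 2C 243/1,214 × $75,500 = 15,112.44; Unit 3A 222/1,214 × $75,500 = 13,806.43.
After rounding ($5): Unit G2 $18,780; Unit 2B $16,230; Unit 3B $11,570; Unit 2C $15,110; Unit 3A $13,805. Sum = $75,495.
Difference $75,500 − $75,495 = +$5 applied to largest days (Unit G2): Unit G2 becomes $18,785.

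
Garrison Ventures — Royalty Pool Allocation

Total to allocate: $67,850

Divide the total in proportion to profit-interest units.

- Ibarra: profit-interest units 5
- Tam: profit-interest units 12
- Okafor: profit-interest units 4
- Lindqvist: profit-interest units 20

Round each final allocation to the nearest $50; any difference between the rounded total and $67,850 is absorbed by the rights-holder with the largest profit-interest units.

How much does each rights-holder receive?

Profit-interest units total: 41.
Raw shares: Ibarra 5/41 × $67,850 = 8,274.39; Tam 12/41 × $67,850 = 19,858.54; Okafor 4/41 × $67,850 = 6,619.51; Lindqvist 20/41 × $67,850 = 33,097.56.
Rounded to nearest $50: Ibarra $8,250; Tam $19,850; Okafor $6,600; Lindqvist $33,100. Sum = $67,800.
Difference $67,850 − $67,800 = +$50 applied to largest profit-interest units (Lindqvist): Lindqvist becomes $33,150.

Ibarra: $8,250 | Tam: $19,850 | Okafor: $6,600 | Lindqvist: $33,150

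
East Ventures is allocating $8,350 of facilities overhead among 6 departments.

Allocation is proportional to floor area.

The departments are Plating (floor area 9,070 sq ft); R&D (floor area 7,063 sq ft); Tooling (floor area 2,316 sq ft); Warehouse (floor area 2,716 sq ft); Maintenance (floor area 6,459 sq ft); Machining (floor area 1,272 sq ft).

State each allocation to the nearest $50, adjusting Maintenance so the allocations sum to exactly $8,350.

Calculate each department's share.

Total floor area = 28,896.
Proportional shares: Plating 9,070/28,896 × $8,350 = 2,620.93; R&D 7,063/28,896 × $8,350 = 2,040.98; Tooling 2,316/28,896 × $8,350 = 669.25; Warehouse 2,716/28,896 × $8,350 = 784.84; Maintenance 6,459/28,896 × $8,350 = 1,866.44; Machining 1,272/28,896 × $8,350 = 367.57.
After rounding ($50): Plating $2,600; R&D $2,050; Tooling $650; Warehouse $800; Maintenance $1,850; Machining $350. Sum = $8,300.
Difference $8,350 − $8,300 = +$50 applied to Maintenance: Maintenance becomes $1,900.

Plating: $2,600; R&D: $2,050; Tooling: $650; Warehouse: $800; Maintenance: $1,900; Machining: $350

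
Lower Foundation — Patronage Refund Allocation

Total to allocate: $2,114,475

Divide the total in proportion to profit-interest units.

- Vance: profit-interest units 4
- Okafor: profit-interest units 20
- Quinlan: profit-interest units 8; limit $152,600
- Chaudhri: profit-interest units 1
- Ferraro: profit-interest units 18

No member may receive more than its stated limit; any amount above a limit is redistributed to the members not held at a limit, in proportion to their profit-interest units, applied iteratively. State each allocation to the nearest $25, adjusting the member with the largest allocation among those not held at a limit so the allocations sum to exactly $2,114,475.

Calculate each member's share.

Sum of profit-interest units: 51.
Pro-rata shares before constraints: Vance 165,841.18; Okafor 829,205.88; Quinlan 331,682.35; Chaudhri 41,460.29; Ferraro 746,285.29.
Held at cap: Quinlan ($152,600); remaining pool $1,961,875 reallocated over remaining profit-interest units 43.
Remaining shares: Vance 182,500.00 → $182,500; Okafor 912,500.00 → $912,500; Chaudhri 45,625.00 → $45,625; Ferraro 821,250.00 → $821,250.

Vance: $182,500 | Okafor: $912,500 | Quinlan: $152,600 | Chaudhri: $45,625 | Ferraro: $821,250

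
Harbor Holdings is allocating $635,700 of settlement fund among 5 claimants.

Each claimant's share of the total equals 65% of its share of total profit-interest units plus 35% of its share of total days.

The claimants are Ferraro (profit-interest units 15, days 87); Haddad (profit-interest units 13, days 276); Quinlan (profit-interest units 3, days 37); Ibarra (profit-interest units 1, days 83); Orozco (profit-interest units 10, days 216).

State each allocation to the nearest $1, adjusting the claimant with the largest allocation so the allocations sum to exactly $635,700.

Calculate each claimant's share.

Ferraro: $175,266; Haddad: $215,748; Quinlan: $41,292; Ibarra: $36,258; Orozco: $167,136

Totals — profit-interest units 42, days 699.
Combined weights (65% profit-interest units + 35% days): Ferraro 0.2757; Haddad 0.3394; Quinlan 0.0650; Ibarra 0.0570; Orozco 0.2629.
Raw shares: Ferraro 175,265.73; Haddad 215,748.89; Quinlan 41,291.92; Ibarra 36,257.51; Orozco 167,135.96.
After rounding ($1): Ferraro $175,266; Haddad $215,749; Quinlan $41,292; Ibarra $36,258; Orozco $167,136. Sum = $635,701.
Difference $635,700 − $635,701 = −$1 applied to largest allocation (Haddad): Haddad becomes $215,748.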